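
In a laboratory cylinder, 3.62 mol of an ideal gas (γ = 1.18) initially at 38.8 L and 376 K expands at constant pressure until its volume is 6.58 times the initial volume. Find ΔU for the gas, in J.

P₁ = nRT₁/V₁ = 3.62×8.314×376/38.8 = 292 kPa.
Isobaric: P stays 292 kPa; V/T = const ⇒ T₂ = 2470 K, V₂ = 255 L.
For an ideal gas ΔU = nCvΔT with Cv = R/(γ−1) = 46.2 J/(mol·K).
ΔU = 3.62×46.2×(2470−376) = 351000 J.

351000 J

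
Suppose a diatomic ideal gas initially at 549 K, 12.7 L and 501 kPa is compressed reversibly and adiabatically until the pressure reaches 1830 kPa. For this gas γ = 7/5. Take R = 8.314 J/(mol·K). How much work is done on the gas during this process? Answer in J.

n = P₁V₁/(RT₁) = 501×12.7/(8.314×549) = 1.39 mol.
Adiabatic: T₂/T₁ = (P₂/P₁)^((γ−1)/γ) ⇒ T₂ = 549×(3.65)^0.286 = 795 K; V₂ = 5.03 L.
ΔU = nCvΔT = 1.39×20.8×(795−549) = 7130 J.
Q = 0 for an adiabatic process, so W = −ΔU = -7130 J.
Work done on the gas = −W_by = 7130 J.

7130 J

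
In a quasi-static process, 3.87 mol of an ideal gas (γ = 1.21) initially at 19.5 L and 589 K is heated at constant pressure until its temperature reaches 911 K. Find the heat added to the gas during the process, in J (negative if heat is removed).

59700 J

P₁ = nRT₁/V₁ = 3.87×8.314×589/19.5 = 972 kPa.
Isobaric: P stays 972 kPa; V/T = const ⇒ T₂ = 911 K, V₂ = 30.2 L.
W = PΔV = 972×(30.2−19.5) kPa·L = 10400 J.
ΔU = nCvΔT = 3.87×39.6×(911−589) = 49300 J.
Q = ΔU + W = nCpΔT = 59700 J.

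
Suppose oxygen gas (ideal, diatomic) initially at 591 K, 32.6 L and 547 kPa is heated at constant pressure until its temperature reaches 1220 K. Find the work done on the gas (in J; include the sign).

-19000 J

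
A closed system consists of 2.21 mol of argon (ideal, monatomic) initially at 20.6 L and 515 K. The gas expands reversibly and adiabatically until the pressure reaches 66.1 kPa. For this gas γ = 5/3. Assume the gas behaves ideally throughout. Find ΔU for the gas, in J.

P₁ = nRT₁/V₁ = 2.21×8.314×515/20.6 = 459 kPa.
Adiabatic: T₂/T₁ = (P₂/P₁)^((γ−1)/γ) ⇒ T₂ = 515×(0.144)^0.400 = 237 K; V₂ = 65.9 L.
For an ideal gas ΔU = nCvΔT with Cv = (3/2)R = 12.5 J/(mol·K).
ΔU = 2.21×12.5×(237−515) = -7660 J.

-7660 J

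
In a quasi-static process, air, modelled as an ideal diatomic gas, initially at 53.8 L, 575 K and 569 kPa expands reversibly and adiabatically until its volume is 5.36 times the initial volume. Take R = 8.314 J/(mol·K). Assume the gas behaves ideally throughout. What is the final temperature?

294 K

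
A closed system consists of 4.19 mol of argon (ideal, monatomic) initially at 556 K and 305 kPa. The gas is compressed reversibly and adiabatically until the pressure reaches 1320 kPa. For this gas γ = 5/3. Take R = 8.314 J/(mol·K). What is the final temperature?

V₁ = nRT₁/P₁ = 4.19×8.314×556/305 = 63.5 L.
Adiabatic: T₂/T₁ = (P₂/P₁)^((γ−1)/γ) ⇒ T₂ = 556×(4.33)^0.400 = 999 K; V₂ = 26.4 L.

999 K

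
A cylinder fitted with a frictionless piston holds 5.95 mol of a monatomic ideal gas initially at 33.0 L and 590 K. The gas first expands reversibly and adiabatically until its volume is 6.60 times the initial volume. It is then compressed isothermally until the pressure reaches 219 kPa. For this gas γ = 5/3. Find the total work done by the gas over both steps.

P₁ = nRT₁/V₁ = 5.95×8.314×590/33.0 = 884 kPa.
Step 1 — Adiabatic: TV^(γ−1) = const ⇒ T₂ = 590×(0.152)^0.667 = 168 K; PV^γ = const ⇒ P₂ = 38.1 kPa.
ΔU = nCvΔT = 5.95×12.5×(168−590) = -31300 J.
Q = 0 for an adiabatic process, so W = −ΔU = 31300 J.
State after step 1: P = 38.1 kPa, V = 218 L, T = 168 K.
Step 2 — Isothermal: T stays 168 K; PV = const ⇒ V₂ = 37.9 L, P₂ = 219 kPa.
ΔU = 0 (ideal gas, T constant).
W = nRT ln(V₂/V₁) = 5.95×8.314×168×ln(0.174) = -14500 J.
Q = ΔU + W = -14500 J.
Net over both steps: W = 16800 J, Q = -14500 J, ΔU = -31300 J.

16800 J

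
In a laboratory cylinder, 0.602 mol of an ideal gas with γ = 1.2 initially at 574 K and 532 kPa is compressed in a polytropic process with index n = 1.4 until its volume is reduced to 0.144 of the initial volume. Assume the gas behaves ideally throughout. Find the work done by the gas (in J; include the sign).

V₁ = nRT₁/P₁ = 0.602×8.314×574/532 = 5.40 L.
Polytropic n=1.4: T₂ = T₁(V₁/V₂)^(n−1) = 574×(6.94)^0.40 = 1250 K; P₂ = P₁(V₁/V₂)^n = 8020 kPa.
W = (P₁V₁−P₂V₂)/(n−1) = (532×5.40−8020×0.778)/0.40 = -8410 J.

-8410 J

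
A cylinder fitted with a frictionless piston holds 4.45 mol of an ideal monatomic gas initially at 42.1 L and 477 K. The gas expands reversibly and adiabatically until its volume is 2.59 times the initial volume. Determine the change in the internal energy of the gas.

P₁ = nRT₁/V₁ = 4.45×8.314×477/42.1 = 419 kPa.
Adiabatic: TV^(γ−1) = const ⇒ T₂ = 477×(0.386)^0.667 = 253 K; PV^γ = const ⇒ P₂ = 85.8 kPa.
For an ideal gas ΔU = nCvΔT with Cv = (3/2)R = 12.5 J/(mol·K).
ΔU = 4.45×12.5×(253−477) = -12400 J.

-12400 J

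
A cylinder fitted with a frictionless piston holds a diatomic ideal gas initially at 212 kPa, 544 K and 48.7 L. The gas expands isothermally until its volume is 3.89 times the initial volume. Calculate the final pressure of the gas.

Isothermal: T stays 544 K; PV = const ⇒ V₂ = 189 L, P₂ = 54.5 kPa.

54.5 kPa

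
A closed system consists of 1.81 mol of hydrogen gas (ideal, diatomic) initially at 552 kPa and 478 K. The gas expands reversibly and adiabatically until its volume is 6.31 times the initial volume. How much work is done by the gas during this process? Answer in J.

V₁ = nRT₁/P₁ = 1.81×8.314×478/552 = 13.0 L.
Adiabatic: TV^(γ−1) = const ⇒ T₂ = 478×(0.158)^0.400 = 229 K; PV^γ = const ⇒ P₂ = 41.9 kPa.
ΔU = nCvΔT = 1.81×20.8×(229−478) = -9380 J.
Q = 0 for an adiabatic process, so W = −ΔU = 9380 J.

9380 J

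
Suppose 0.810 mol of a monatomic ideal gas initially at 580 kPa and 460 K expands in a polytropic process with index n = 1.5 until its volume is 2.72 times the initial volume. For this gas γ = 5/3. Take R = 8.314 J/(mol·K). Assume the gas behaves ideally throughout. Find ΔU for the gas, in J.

-1830 J

V₁ = nRT₁/P₁ = 0.810×8.314×460/580 = 5.34 L.
Polytropic n=1.5: T₂ = T₁(V₁/V₂)^(n−1) = 460×(0.368)^0.50 = 279 K; P₂ = P₁(V₁/V₂)^n = 129 kPa.
For an ideal gas ΔU = nCvΔT with Cv = (3/2)R = 12.5 J/(mol·K).
ΔU = 0.810×12.5×(279−460) = -1830 J.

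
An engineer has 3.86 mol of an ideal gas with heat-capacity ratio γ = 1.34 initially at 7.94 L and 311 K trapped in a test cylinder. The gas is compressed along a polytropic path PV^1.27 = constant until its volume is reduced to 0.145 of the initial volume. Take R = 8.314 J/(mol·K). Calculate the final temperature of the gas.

524 K

P₁ = nRT₁/V₁ = 3.86×8.314×311/7.94 = 1260 kPa.
Polytropic n=1.27: T₂ = T₁(V₁/V₂)^(n−1) = 311×(6.90)^0.27 = 524 K; P₂ = P₁(V₁/V₂)^n = 14600 kPa.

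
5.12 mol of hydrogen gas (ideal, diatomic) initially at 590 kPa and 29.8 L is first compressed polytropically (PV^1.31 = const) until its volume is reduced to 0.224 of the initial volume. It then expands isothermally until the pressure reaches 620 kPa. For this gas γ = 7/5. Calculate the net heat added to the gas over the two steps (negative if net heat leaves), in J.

T₁ = P₁V₁/(nR) = 590×29.8/(5.12×8.314) = 413 K.
Step 1 — Polytropic n=1.31: T₂ = T₁(V₁/V₂)^(n−1) = 413×(4.46)^0.31 = 657 K; P₂ = P₁(V₁/V₂)^n = 4190 kPa.
W = (P₁V₁−P₂V₂)/(n−1) = (590×29.8−4190×6.68)/0.31 = -33500 J.
ΔU = nCvΔT = 5.12×20.8×(657−413) = 25900 J.
Q = ΔU + W = -7530 J.
State after step 1: P = 4190 kPa, V = 6.68 L, T = 657 K.
Step 2 — Isothermal: T stays 657 K; PV = const ⇒ V₂ = 45.1 L, P₂ = 620 kPa.
ΔU = 0 (ideal gas, T constant).
W = nRT ln(V₂/V₁) = 5.12×8.314×657×ln(6.76) = 53400 J.
Q = ΔU + W = 53400 J.
Net over both steps: W = 19900 J, Q = 45900 J, ΔU = 25900 J.

45900 J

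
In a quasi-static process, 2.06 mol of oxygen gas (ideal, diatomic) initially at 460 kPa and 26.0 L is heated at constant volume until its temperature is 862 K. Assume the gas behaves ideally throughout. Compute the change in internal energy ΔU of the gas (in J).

7010 J

T₁ = P₁V₁/(nR) = 460×26.0/(2.06×8.314) = 698 K.
Isochoric: V stays 26.0 L; P/T = const ⇒ T₂ = 862 K, P₂ = 568 kPa.
For an ideal gas ΔU = nCvΔT with Cv = (5/2)R = 20.8 J/(mol·K).
ΔU = 2.06×20.8×(862−698) = 7010 J.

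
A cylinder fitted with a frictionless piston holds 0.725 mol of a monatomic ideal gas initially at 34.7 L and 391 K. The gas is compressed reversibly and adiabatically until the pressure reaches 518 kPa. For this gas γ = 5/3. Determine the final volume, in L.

P₁ = nRT₁/V₁ = 0.725×8.314×391/34.7 = 67.9 kPa.
Adiabatic: T₂/T₁ = (P₂/P₁)^((γ−1)/γ) ⇒ T₂ = 391×(7.63)^0.400 = 881 K; V₂ = 10.3 L.

10.3 L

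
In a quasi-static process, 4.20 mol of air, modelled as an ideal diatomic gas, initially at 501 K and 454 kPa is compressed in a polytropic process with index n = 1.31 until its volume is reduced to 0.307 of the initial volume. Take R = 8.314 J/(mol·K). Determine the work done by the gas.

-24900 J

V₁ = nRT₁/P₁ = 4.20×8.314×501/454 = 38.5 L.
Polytropic n=1.31: T₂ = T₁(V₁/V₂)^(n−1) = 501×(3.26)^0.31 = 722 K; P₂ = P₁(V₁/V₂)^n = 2130 kPa.
W = (P₁V₁−P₂V₂)/(n−1) = (454×38.5−2130×11.8)/0.31 = -24900 J.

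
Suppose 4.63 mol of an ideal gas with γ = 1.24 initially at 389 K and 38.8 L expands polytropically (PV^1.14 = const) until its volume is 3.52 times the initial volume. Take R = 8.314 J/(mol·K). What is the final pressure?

91.9 kPa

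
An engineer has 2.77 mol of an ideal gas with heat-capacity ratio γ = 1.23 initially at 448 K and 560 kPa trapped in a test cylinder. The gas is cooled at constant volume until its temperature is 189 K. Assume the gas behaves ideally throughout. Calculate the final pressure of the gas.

V₁ = nRT₁/P₁ = 2.77×8.314×448/560 = 18.4 L.
Isochoric: V stays 18.4 L; P/T = const ⇒ T₂ = 189 K, P₂ = 236 kPa.

236 kPa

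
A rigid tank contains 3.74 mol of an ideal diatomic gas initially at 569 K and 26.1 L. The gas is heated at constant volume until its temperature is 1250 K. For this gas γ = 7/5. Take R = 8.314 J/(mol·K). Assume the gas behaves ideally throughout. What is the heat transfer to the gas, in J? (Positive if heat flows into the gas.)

52900 J

P₁ = nRT₁/V₁ = 3.74×8.314×569/26.1 = 678 kPa.
Isochoric: V stays 26.1 L; P/T = const ⇒ T₂ = 1250 K, P₂ = 1490 kPa.
W = 0 (no volume change).
ΔU = nCvΔT = 3.74×20.8×(1250−569) = 52900 J.
Q = ΔU = 52900 J.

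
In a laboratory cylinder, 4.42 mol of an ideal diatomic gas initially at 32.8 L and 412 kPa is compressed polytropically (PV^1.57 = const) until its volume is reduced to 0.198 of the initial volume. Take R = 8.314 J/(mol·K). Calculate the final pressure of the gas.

5240 kPa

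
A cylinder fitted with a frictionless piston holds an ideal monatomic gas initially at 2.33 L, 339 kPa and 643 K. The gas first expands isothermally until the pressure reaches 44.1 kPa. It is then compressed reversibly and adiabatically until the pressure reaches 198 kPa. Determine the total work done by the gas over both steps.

635 J

n = P₁V₁/(RT₁) = 339×2.33/(8.314×643) = 0.148 mol.
Step 1 — Isothermal: T stays 643 K; PV = const ⇒ V₂ = 17.9 L, P₂ = 44.1 kPa.
ΔU = 0 (ideal gas, T constant).
W = nRT ln(V₂/V₁) = 0.148×8.314×643×ln(7.69) = 1610 J.
Q = ΔU + W = 1610 J.
State after step 1: P = 44.1 kPa, V = 17.9 L, T = 643 K.
Step 2 — Adiabatic: T₂/T₁ = (P₂/P₁)^((γ−1)/γ) ⇒ T₂ = 643×(4.49)^0.400 = 1170 K; V₂ = 7.27 L.
ΔU = nCvΔT = 0.148×12.5×(1170−643) = 976 J.
Q = 0 for an adiabatic process, so W = −ΔU = -976 J.
Net over both steps: W = 635 J, Q = 1610 J, ΔU = 976 J.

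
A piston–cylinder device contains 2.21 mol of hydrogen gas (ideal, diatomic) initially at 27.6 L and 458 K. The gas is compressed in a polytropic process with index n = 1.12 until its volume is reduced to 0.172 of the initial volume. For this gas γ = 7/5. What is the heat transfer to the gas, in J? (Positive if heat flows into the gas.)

-11500 J

P₁ = nRT₁/V₁ = 2.21×8.314×458/27.6 = 305 kPa.
Polytropic n=1.12: T₂ = T₁(V₁/V₂)^(n−1) = 458×(5.81)^0.12 = 566 K; P₂ = P₁(V₁/V₂)^n = 2190 kPa.
W = (P₁V₁−P₂V₂)/(n−1) = (305×27.6−2190×4.75)/0.12 = -16500 J.
ΔU = nCvΔT = 2.21×20.8×(566−458) = 4950 J.
Q = ΔU + W = -11500 J.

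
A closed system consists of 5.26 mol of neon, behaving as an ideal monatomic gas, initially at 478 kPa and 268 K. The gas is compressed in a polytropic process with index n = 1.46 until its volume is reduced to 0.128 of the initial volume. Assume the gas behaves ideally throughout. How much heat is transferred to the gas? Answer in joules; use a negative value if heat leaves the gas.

V₁ = nRT₁/P₁ = 5.26×8.314×268/478 = 24.5 L.
Polytropic n=1.46: T₂ = T₁(V₁/V₂)^(n−1) = 268×(7.81)^0.46 = 690 K; P₂ = P₁(V₁/V₂)^n = 9610 kPa.
W = (P₁V₁−P₂V₂)/(n−1) = (478×24.5−9610×3.14)/0.46 = -40100 J.
ΔU = nCvΔT = 5.26×12.5×(690−268) = 27700 J.
Q = ΔU + W = -12400 J.

-12400 J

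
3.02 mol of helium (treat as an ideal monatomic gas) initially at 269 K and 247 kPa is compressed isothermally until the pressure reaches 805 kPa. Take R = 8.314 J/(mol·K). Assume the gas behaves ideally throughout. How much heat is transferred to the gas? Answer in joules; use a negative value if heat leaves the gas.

-7980 J

V₁ = nRT₁/P₁ = 3.02×8.314×269/247 = 27.3 L.
Isothermal: T stays 269 K; PV = const ⇒ V₂ = 8.39 L, P₂ = 805 kPa.
ΔU = 0 (ideal gas, T constant).
W = nRT ln(V₂/V₁) = 3.02×8.314×269×ln(0.307) = -7980 J.
Q = ΔU + W = -7980 J.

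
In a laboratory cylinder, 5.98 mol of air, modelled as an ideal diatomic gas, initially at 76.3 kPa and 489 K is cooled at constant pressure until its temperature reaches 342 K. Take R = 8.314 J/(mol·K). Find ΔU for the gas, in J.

-18300 J

V₁ = nRT₁/P₁ = 5.98×8.314×489/76.3 = 319 L.
Isobaric: P stays 76.3 kPa; V/T = const ⇒ T₂ = 342 K, V₂ = 223 L.
For an ideal gas ΔU = nCvΔT with Cv = (5/2)R = 20.8 J/(mol·K).
ΔU = 5.98×20.8×(342−489) = -18300 J.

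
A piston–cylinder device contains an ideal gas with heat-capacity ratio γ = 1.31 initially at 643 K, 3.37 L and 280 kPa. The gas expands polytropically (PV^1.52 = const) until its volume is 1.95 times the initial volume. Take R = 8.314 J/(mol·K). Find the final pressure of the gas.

101 kPa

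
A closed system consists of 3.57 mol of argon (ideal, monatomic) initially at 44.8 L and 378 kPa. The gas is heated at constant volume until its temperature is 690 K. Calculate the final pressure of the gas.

T₁ = P₁V₁/(nR) = 378×44.8/(3.57×8.314) = 571 K.
Isochoric: V stays 44.8 L; P/T = const ⇒ T₂ = 690 K, P₂ = 457 kPa.

457 kPa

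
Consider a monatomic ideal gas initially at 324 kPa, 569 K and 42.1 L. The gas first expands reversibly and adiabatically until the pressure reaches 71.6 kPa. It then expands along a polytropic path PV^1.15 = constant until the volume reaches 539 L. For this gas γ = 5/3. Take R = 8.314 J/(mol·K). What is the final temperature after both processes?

n = P₁V₁/(RT₁) = 324×42.1/(8.314×569) = 2.88 mol.
Step 1 — Adiabatic: T₂/T₁ = (P₂/P₁)^((γ−1)/γ) ⇒ T₂ = 569×(0.221)^0.400 = 311 K; V₂ = 104 L.
ΔU = nCvΔT = 2.88×12.5×(311−569) = -9270 J.
Q = 0 for an adiabatic process, so W = −ΔU = 9270 J.
State after step 1: P = 71.6 kPa, V = 104 L, T = 311 K.
Step 2 — Polytropic n=1.15: T₂ = T₁(V₁/V₂)^(n−1) = 311×(0.193)^0.15 = 243 K; P₂ = P₁(V₁/V₂)^n = 10.8 kPa.
W = (P₁V₁−P₂V₂)/(n−1) = (71.6×104−10.8×539)/0.15 = 10900 J.
ΔU = nCvΔT = 2.88×12.5×(243−311) = -2440 J.
Q = ΔU + W = 8420 J.
Net over both steps: W = 20100 J, Q = 8420 J, ΔU = -11700 J.

243 K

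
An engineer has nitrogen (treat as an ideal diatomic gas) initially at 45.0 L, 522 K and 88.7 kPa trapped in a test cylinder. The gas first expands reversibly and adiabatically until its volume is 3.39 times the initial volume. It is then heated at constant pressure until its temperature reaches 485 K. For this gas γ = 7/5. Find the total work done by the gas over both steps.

5110 J

n = P₁V₁/(RT₁) = 88.7×45.0/(8.314×522) = 0.920 mol.
Step 1 — Adiabatic: TV^(γ−1) = const ⇒ T₂ = 522×(0.295)^0.400 = 320 K; PV^γ = const ⇒ P₂ = 16.1 kPa.
ΔU = nCvΔT = 0.920×20.8×(320−522) = -3860 J.
Q = 0 for an adiabatic process, so W = −ΔU = 3860 J.
State after step 1: P = 16.1 kPa, V = 153 L, T = 320 K.
Step 2 — Isobaric: P stays 16.1 kPa; V/T = const ⇒ T₂ = 485 K, V₂ = 231 L.
W = PΔV = 16.1×(231−153) kPa·L = 1260 J.
ΔU = nCvΔT = 0.920×20.8×(485−320) = 3150 J.
Q = ΔU + W = nCpΔT = 4410 J.
Net over both steps: W = 5110 J, Q = 4410 J, ΔU = -707 J.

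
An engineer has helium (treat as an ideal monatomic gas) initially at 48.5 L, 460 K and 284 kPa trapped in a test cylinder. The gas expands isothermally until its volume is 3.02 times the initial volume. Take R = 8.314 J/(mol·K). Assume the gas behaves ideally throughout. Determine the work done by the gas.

15200 J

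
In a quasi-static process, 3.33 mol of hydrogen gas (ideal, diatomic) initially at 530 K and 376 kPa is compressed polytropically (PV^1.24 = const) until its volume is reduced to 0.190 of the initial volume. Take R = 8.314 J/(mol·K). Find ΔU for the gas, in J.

V₁ = nRT₁/P₁ = 3.33×8.314×530/376 = 39.0 L.
Polytropic n=1.24: T₂ = T₁(V₁/V₂)^(n−1) = 530×(5.26)^0.24 = 790 K; P₂ = P₁(V₁/V₂)^n = 2950 kPa.
For an ideal gas ΔU = nCvΔT with Cv = (5/2)R = 20.8 J/(mol·K).
ΔU = 3.33×20.8×(790−530) = 18000 J.

18000 J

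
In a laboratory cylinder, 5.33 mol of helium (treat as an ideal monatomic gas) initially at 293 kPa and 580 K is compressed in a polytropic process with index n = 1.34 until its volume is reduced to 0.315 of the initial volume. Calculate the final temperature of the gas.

V₁ = nRT₁/P₁ = 5.33×8.314×580/293 = 87.7 L.
Polytropic n=1.34: T₂ = T₁(V₁/V₂)^(n−1) = 580×(3.17)^0.34 = 859 K; P₂ = P₁(V₁/V₂)^n = 1380 kPa.

859 K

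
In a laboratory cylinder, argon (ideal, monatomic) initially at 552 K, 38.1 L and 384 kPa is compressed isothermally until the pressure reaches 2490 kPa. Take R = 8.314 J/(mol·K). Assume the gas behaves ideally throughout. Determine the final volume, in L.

Isothermal: T stays 552 K; PV = const ⇒ V₂ = 5.88 L, P₂ = 2490 kPa.

5.88 L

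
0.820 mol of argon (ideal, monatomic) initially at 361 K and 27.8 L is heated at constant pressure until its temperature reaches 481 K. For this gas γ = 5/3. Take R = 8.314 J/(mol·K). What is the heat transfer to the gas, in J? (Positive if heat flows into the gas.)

2050 J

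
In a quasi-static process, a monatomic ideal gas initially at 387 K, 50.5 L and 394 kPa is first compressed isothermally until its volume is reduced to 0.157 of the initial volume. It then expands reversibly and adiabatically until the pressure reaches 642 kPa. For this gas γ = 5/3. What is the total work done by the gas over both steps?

-24300 J

n = P₁V₁/(RT₁) = 394×50.5/(8.314×387) = 6.18 mol.
Step 1 — Isothermal: T stays 387 K; PV = const ⇒ V₂ = 7.93 L, P₂ = 2510 kPa.
ΔU = 0 (ideal gas, T constant).
W = nRT ln(V₂/V₁) = 6.18×8.314×387×ln(0.157) = -36800 J.
Q = ΔU + W = -36800 J.
State after step 1: P = 2510 kPa, V = 7.93 L, T = 387 K.
Step 2 — Adiabatic: T₂/T₁ = (P₂/P₁)^((γ−1)/γ) ⇒ T₂ = 387×(0.256)^0.400 = 224 K; V₂ = 18.0 L.
ΔU = nCvΔT = 6.18×12.5×(224−387) = -12500 J.
Q = 0 for an adiabatic process, so W = −ΔU = 12500 J.
Net over both steps: W = -24300 J, Q = -36800 J, ΔU = -12500 J.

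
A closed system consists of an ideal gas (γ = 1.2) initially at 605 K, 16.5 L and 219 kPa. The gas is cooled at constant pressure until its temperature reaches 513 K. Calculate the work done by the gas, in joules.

-549 J

n = P₁V₁/(RT₁) = 219×16.5/(8.314×605) = 0.718 mol.
Isobaric: P stays 219 kPa; V/T = const ⇒ T₂ = 513 K, V₂ = 14.0 L.
W = PΔV = 219×(14.0−16.5) kPa·L = -549 J.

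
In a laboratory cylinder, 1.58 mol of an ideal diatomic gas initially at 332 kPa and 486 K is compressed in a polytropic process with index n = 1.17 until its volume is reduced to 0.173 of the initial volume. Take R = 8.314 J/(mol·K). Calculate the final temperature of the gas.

V₁ = nRT₁/P₁ = 1.58×8.314×486/332 = 19.2 L.
Polytropic n=1.17: T₂ = T₁(V₁/V₂)^(n−1) = 486×(5.78)^0.17 = 655 K; P₂ = P₁(V₁/V₂)^n = 2590 kPa.

655 K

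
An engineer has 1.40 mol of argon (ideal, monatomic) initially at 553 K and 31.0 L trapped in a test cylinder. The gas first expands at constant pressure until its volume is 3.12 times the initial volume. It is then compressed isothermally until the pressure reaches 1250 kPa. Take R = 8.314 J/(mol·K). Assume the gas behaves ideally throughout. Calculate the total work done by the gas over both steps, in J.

P₁ = nRT₁/V₁ = 1.40×8.314×553/31.0 = 208 kPa.
Step 1 — Isobaric: P stays 208 kPa; V/T = const ⇒ T₂ = 1730 K, V₂ = 96.7 L.
W = PΔV = 208×(96.7−31.0) kPa·L = 13600 J.
ΔU = nCvΔT = 1.40×12.5×(1730−553) = 20500 J.
Q = ΔU + W = nCpΔT = 34100 J.
State after step 1: P = 208 kPa, V = 96.7 L, T = 1730 K.
Step 2 — Isothermal: T stays 1730 K; PV = const ⇒ V₂ = 16.1 L, P₂ = 1250 kPa.
ΔU = 0 (ideal gas, T constant).
W = nRT ln(V₂/V₁) = 1.40×8.314×1730×ln(0.166) = -36100 J.
Q = ΔU + W = -36100 J.
Net over both steps: W = -22400 J, Q = -1940 J, ΔU = 20500 J.

-22400 J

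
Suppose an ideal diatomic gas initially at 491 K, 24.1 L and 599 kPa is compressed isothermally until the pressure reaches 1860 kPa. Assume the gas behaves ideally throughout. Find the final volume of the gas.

Isothermal: T stays 491 K; PV = const ⇒ V₂ = 7.76 L, P₂ = 1860 kPa.

7.76 L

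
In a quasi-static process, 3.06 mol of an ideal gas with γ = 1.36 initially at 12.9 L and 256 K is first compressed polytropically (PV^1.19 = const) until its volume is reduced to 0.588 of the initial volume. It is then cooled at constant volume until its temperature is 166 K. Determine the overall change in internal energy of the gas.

-6360 J

P₁ = nRT₁/V₁ = 3.06×8.314×256/12.9 = 505 kPa.
Step 1 — Polytropic n=1.19: T₂ = T₁(V₁/V₂)^(n−1) = 256×(1.70)^0.19 = 283 K; P₂ = P₁(V₁/V₂)^n = 950 kPa.
W = (P₁V₁−P₂V₂)/(n−1) = (505×12.9−950×7.59)/0.19 = -3640 J.
ΔU = nCvΔT = 3.06×23.1×(283−256) = 1920 J.
Q = ΔU + W = -1720 J.
State after step 1: P = 950 kPa, V = 7.59 L, T = 283 K.
Step 2 — Isochoric: V stays 7.59 L; P/T = const ⇒ T₂ = 166 K, P₂ = 557 kPa.
W = 0 (no volume change).
ΔU = nCvΔT = 3.06×23.1×(166−283) = -8280 J.
Q = ΔU = -8280 J.
Net over both steps: W = -3640 J, Q = -10000 J, ΔU = -6360 J.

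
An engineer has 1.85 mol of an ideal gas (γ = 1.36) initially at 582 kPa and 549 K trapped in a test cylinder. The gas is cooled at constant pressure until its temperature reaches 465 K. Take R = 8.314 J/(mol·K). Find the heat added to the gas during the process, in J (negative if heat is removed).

V₁ = nRT₁/P₁ = 1.85×8.314×549/582 = 14.5 L.
Isobaric: P stays 582 kPa; V/T = const ⇒ T₂ = 465 K, V₂ = 12.3 L.
W = PΔV = 582×(12.3−14.5) kPa·L = -1290 J.
ΔU = nCvΔT = 1.85×23.1×(465−549) = -3590 J.
Q = ΔU + W = nCpΔT = -4880 J.

-4880 J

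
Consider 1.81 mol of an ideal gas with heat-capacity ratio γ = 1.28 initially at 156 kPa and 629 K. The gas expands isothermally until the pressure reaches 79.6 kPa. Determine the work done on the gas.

-6370 J

V₁ = nRT₁/P₁ = 1.81×8.314×629/156 = 60.7 L.
Isothermal: T stays 629 K; PV = const ⇒ V₂ = 119 L, P₂ = 79.6 kPa.
W = nRT ln(V₂/V₁) = 1.81×8.314×629×ln(1.96) = 6370 J.
Work done on the gas = −W_by = -6370 J.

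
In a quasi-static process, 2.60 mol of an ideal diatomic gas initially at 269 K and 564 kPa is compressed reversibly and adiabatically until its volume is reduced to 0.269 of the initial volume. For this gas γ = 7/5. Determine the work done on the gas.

10000 J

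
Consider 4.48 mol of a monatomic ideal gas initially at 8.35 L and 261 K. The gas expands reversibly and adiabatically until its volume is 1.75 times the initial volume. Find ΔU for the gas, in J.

-4540 J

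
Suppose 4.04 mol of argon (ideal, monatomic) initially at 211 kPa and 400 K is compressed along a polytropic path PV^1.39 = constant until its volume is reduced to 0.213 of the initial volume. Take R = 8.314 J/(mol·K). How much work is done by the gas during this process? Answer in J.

V₁ = nRT₁/P₁ = 4.04×8.314×400/211 = 63.7 L.
Polytropic n=1.39: T₂ = T₁(V₁/V₂)^(n−1) = 400×(4.69)^0.39 = 731 K; P₂ = P₁(V₁/V₂)^n = 1810 kPa.
W = (P₁V₁−P₂V₂)/(n−1) = (211×63.7−1810×13.6)/0.39 = -28500 J.

-28500 J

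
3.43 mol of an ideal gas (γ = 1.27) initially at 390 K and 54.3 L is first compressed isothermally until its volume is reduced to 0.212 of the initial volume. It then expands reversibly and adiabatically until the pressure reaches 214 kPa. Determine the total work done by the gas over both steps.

-5960 J

P₁ = nRT₁/V₁ = 3.43×8.314×390/54.3 = 205 kPa.
Step 1 — Isothermal: T stays 390 K; PV = const ⇒ V₂ = 11.5 L, P₂ = 966 kPa.
ΔU = 0 (ideal gas, T constant).
W = nRT ln(V₂/V₁) = 3.43×8.314×390×ln(0.212) = -17300 J.
Q = ΔU + W = -17300 J.
State after step 1: P = 966 kPa, V = 11.5 L, T = 390 K.
Step 2 — Adiabatic: T₂/T₁ = (P₂/P₁)^((γ−1)/γ) ⇒ T₂ = 390×(0.222)^0.213 = 283 K; V₂ = 37.7 L.
ΔU = nCvΔT = 3.43×30.8×(283−390) = -11300 J.
Q = 0 for an adiabatic process, so W = −ΔU = 11300 J.
Net over both steps: W = -5960 J, Q = -17300 J, ΔU = -11300 J.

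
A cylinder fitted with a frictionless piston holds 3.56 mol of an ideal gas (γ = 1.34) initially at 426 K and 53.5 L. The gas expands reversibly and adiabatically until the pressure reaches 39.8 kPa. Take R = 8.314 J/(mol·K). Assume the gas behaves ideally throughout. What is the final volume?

202 L

P₁ = nRT₁/V₁ = 3.56×8.314×426/53.5 = 236 kPa.
Adiabatic: T₂/T₁ = (P₂/P₁)^((γ−1)/γ) ⇒ T₂ = 426×(0.169)^0.254 = 271 K; V₂ = 202 L.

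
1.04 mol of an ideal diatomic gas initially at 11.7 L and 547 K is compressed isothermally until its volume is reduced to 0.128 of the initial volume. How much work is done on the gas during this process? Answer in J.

9720 J

P₁ = nRT₁/V₁ = 1.04×8.314×547/11.7 = 404 kPa.
Isothermal: T stays 547 K; PV = const ⇒ V₂ = 1.50 L, P₂ = 3160 kPa.
W = nRT ln(V₂/V₁) = 1.04×8.314×547×ln(0.128) = -9720 J.
Work done on the gas = −W_by = 9720 J.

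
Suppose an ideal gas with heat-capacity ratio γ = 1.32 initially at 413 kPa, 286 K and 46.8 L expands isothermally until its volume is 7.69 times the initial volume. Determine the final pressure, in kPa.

Isothermal: T stays 286 K; PV = const ⇒ V₂ = 360 L, P₂ = 53.7 kPa.

53.7 kPa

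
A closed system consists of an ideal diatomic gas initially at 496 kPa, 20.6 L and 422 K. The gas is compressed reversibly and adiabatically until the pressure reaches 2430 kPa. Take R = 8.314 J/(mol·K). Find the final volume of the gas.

Adiabatic: T₂/T₁ = (P₂/P₁)^((γ−1)/γ) ⇒ T₂ = 422×(4.90)^0.286 = 664 K; V₂ = 6.62 L.

6.62 L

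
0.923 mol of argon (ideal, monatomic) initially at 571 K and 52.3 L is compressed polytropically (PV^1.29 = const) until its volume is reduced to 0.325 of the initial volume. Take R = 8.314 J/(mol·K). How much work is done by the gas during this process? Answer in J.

P₁ = nRT₁/V₁ = 0.923×8.314×571/52.3 = 83.8 kPa.
Polytropic n=1.29: T₂ = T₁(V₁/V₂)^(n−1) = 571×(3.08)^0.29 = 791 K; P₂ = P₁(V₁/V₂)^n = 357 kPa.
W = (P₁V₁−P₂V₂)/(n−1) = (83.8×52.3−357×17.0)/0.29 = -5820 J.

-5820 J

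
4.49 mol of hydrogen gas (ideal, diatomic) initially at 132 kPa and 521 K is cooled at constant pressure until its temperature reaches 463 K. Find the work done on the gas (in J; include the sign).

2170 J

V₁ = nRT₁/P₁ = 4.49×8.314×521/132 = 147 L.
Isobaric: P stays 132 kPa; V/T = const ⇒ T₂ = 463 K, V₂ = 131 L.
W = PΔV = 132×(131−147) kPa·L = -2170 J.
Work done on the gas = −W_by = 2170 J.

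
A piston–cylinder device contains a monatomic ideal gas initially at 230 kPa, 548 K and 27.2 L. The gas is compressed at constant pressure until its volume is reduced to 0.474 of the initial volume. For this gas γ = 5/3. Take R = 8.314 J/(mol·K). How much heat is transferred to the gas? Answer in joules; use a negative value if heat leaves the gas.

n = P₁V₁/(RT₁) = 230×27.2/(8.314×548) = 1.37 mol.
Isobaric: P stays 230 kPa; V/T = const ⇒ T₂ = 260 K, V₂ = 12.9 L.
W = PΔV = 230×(12.9−27.2) kPa·L = -3290 J.
ΔU = nCvΔT = 1.37×12.5×(260−548) = -4940 J.
Q = ΔU + W = nCpΔT = -8230 J.

-8230 J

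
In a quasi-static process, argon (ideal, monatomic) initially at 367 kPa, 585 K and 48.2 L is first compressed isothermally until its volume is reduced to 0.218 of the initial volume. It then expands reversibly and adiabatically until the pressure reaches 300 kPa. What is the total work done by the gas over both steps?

-13700 J

n = P₁V₁/(RT₁) = 367×48.2/(8.314×585) = 3.64 mol.
Step 1 — Isothermal: T stays 585 K; PV = const ⇒ V₂ = 10.5 L, P₂ = 1680 kPa.
ΔU = 0 (ideal gas, T constant).
W = nRT ln(V₂/V₁) = 3.64×8.314×585×ln(0.218) = -26900 J.
Q = ΔU + W = -26900 J.
State after step 1: P = 1680 kPa, V = 10.5 L, T = 585 K.
Step 2 — Adiabatic: T₂/T₁ = (P₂/P₁)^((γ−1)/γ) ⇒ T₂ = 585×(0.178)^0.400 = 293 K; V₂ = 29.6 L.
ΔU = nCvΔT = 3.64×12.5×(293−585) = -13200 J.
Q = 0 for an adiabatic process, so W = −ΔU = 13200 J.
Net over both steps: W = -13700 J, Q = -26900 J, ΔU = -13200 J.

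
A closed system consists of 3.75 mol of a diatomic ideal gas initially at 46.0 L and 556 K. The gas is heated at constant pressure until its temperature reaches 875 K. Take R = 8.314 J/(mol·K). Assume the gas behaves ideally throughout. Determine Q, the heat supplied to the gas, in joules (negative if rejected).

P₁ = nRT₁/V₁ = 3.75×8.314×556/46.0 = 377 kPa.
Isobaric: P stays 377 kPa; V/T = const ⇒ T₂ = 875 K, V₂ = 72.4 L.
W = PΔV = 377×(72.4−46.0) kPa·L = 9950 J.
ΔU = nCvΔT = 3.75×20.8×(875−556) = 24900 J.
Q = ΔU + W = nCpΔT = 34800 J.

34800 J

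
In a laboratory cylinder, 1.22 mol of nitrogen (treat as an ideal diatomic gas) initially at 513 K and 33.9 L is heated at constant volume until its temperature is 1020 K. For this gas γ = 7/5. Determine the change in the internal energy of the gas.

P₁ = nRT₁/V₁ = 1.22×8.314×513/33.9 = 153 kPa.
Isochoric: V stays 33.9 L; P/T = const ⇒ T₂ = 1020 K, P₂ = 305 kPa.
For an ideal gas ΔU = nCvΔT with Cv = (5/2)R = 20.8 J/(mol·K).
ΔU = 1.22×20.8×(1020−513) = 12900 J.

12900 J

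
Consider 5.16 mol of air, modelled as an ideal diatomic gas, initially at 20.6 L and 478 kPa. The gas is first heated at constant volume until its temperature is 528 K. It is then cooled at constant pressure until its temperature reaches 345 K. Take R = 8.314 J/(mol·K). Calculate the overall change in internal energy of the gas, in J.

T₁ = P₁V₁/(nR) = 478×20.6/(5.16×8.314) = 230 K.
Step 1 — Isochoric: V stays 20.6 L; P/T = const ⇒ T₂ = 528 K, P₂ = 1100 kPa.
W = 0 (no volume change).
ΔU = nCvΔT = 5.16×20.8×(528−230) = 32000 J.
Q = ΔU = 32000 J.
State after step 1: P = 1100 kPa, V = 20.6 L, T = 528 K.
Step 2 — Isobaric: P stays 1100 kPa; V/T = const ⇒ T₂ = 345 K, V₂ = 13.5 L.
W = PΔV = 1100×(13.5−20.6) kPa·L = -7850 J.
ΔU = nCvΔT = 5.16×20.8×(345−528) = -19600 J.
Q = ΔU + W = nCpΔT = -27500 J.
Net over both steps: W = -7850 J, Q = 4530 J, ΔU = 12400 J.

12400 J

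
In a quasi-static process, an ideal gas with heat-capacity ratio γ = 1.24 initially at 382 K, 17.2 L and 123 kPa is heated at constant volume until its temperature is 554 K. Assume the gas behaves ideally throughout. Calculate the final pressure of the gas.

178 kPa

Isochoric: V stays 17.2 L; P/T = const ⇒ T₂ = 554 K, P₂ = 178 kPa.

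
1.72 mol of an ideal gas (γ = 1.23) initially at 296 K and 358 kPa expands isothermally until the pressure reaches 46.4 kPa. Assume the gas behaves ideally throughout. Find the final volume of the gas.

91.2 L

V₁ = nRT₁/P₁ = 1.72×8.314×296/358 = 11.8 L.
Isothermal: T stays 296 K; PV = const ⇒ V₂ = 91.2 L, P₂ = 46.4 kPa.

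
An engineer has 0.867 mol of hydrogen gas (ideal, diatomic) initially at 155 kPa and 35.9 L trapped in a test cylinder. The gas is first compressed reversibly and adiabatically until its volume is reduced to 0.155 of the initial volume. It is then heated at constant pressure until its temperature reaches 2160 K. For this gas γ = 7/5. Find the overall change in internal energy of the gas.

25000 J

T₁ = P₁V₁/(nR) = 155×35.9/(0.867×8.314) = 772 K.
Step 1 — Adiabatic: TV^(γ−1) = const ⇒ T₂ = 772×(6.45)^0.400 = 1630 K; PV^γ = const ⇒ P₂ = 2110 kPa.
ΔU = nCvΔT = 0.867×20.8×(1630−772) = 15400 J.
Q = 0 for an adiabatic process, so W = −ΔU = -15400 J.
State after step 1: P = 2110 kPa, V = 5.56 L, T = 1630 K.
Step 2 — Isobaric: P stays 2110 kPa; V/T = const ⇒ T₂ = 2160 K, V₂ = 7.39 L.
W = PΔV = 2110×(7.39−5.56) kPa·L = 3840 J.
ΔU = nCvΔT = 0.867×20.8×(2160−1630) = 9600 J.
Q = ΔU + W = nCpΔT = 13400 J.
Net over both steps: W = -11600 J, Q = 13400 J, ΔU = 25000 J.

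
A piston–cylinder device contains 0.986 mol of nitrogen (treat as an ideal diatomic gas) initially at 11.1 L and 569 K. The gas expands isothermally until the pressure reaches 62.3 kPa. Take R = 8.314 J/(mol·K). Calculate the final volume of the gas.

P₁ = nRT₁/V₁ = 0.986×8.314×569/11.1 = 420 kPa.
Isothermal: T stays 569 K; PV = const ⇒ V₂ = 74.9 L, P₂ = 62.3 kPa.

74.9 L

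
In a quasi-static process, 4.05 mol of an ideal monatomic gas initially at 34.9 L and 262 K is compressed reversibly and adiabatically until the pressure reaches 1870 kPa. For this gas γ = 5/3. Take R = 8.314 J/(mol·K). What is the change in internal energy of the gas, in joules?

16200 J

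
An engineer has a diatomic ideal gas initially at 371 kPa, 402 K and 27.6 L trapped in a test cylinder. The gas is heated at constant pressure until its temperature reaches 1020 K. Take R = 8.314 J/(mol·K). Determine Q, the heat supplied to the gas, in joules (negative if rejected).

55100 J

n = P₁V₁/(RT₁) = 371×27.6/(8.314×402) = 3.06 mol.
Isobaric: P stays 371 kPa; V/T = const ⇒ T₂ = 1020 K, V₂ = 70.0 L.
W = PΔV = 371×(70.0−27.6) kPa·L = 15700 J.
ΔU = nCvΔT = 3.06×20.8×(1020−402) = 39400 J.
Q = ΔU + W = nCpΔT = 55100 J.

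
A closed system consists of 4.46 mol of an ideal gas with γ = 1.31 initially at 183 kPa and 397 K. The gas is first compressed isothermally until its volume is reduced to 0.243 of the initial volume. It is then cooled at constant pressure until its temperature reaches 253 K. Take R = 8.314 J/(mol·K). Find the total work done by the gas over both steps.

V₁ = nRT₁/P₁ = 4.46×8.314×397/183 = 80.4 L.
Step 1 — Isothermal: T stays 397 K; PV = const ⇒ V₂ = 19.5 L, P₂ = 753 kPa.
ΔU = 0 (ideal gas, T constant).
W = nRT ln(V₂/V₁) = 4.46×8.314×397×ln(0.243) = -20800 J.
Q = ΔU + W = -20800 J.
State after step 1: P = 753 kPa, V = 19.5 L, T = 397 K.
Step 2 — Isobaric: P stays 753 kPa; V/T = const ⇒ T₂ = 253 K, V₂ = 12.5 L.
W = PΔV = 753×(12.5−19.5) kPa·L = -5340 J.
ΔU = nCvΔT = 4.46×26.8×(253−397) = -17200 J.
Q = ΔU + W = nCpΔT = -22600 J.
Net over both steps: W = -26200 J, Q = -43400 J, ΔU = -17200 J.

-26200 J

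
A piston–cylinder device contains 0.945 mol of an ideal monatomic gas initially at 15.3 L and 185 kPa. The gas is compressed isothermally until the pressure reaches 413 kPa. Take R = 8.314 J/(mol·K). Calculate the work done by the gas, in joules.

T₁ = P₁V₁/(nR) = 185×15.3/(0.945×8.314) = 360 K.
Isothermal: T stays 360 K; PV = const ⇒ V₂ = 6.85 L, P₂ = 413 kPa.
W = nRT ln(V₂/V₁) = 0.945×8.314×360×ln(0.448) = -2270 J.

-2270 J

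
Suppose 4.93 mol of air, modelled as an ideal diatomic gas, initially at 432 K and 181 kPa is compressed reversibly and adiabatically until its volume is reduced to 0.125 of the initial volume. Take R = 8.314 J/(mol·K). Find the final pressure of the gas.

3330 kPa

V₁ = nRT₁/P₁ = 4.93×8.314×432/181 = 97.8 L.
Adiabatic: TV^(γ−1) = const ⇒ T₂ = 432×(8.00)^0.400 = 992 K; PV^γ = const ⇒ P₂ = 3330 kPa.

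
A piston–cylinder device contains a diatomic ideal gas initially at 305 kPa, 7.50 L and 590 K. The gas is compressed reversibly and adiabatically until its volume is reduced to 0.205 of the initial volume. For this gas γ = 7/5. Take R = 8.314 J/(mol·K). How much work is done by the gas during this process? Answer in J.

n = P₁V₁/(RT₁) = 305×7.50/(8.314×590) = 0.466 mol.
Adiabatic: TV^(γ−1) = const ⇒ T₂ = 590×(4.88)^0.400 = 1110 K; PV^γ = const ⇒ P₂ = 2800 kPa.
ΔU = nCvΔT = 0.466×20.8×(1110−590) = 5060 J.
Q = 0 for an adiabatic process, so W = −ΔU = -5060 J.

-5060 J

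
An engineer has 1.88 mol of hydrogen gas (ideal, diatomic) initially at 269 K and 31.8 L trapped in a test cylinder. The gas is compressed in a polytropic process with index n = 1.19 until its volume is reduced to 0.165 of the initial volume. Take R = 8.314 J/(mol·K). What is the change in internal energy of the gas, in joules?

P₁ = nRT₁/V₁ = 1.88×8.314×269/31.8 = 132 kPa.
Polytropic n=1.19: T₂ = T₁(V₁/V₂)^(n−1) = 269×(6.06)^0.19 = 379 K; P₂ = P₁(V₁/V₂)^n = 1130 kPa.
For an ideal gas ΔU = nCvΔT with Cv = (5/2)R = 20.8 J/(mol·K).
ΔU = 1.88×20.8×(379−269) = 4290 J.

4290 J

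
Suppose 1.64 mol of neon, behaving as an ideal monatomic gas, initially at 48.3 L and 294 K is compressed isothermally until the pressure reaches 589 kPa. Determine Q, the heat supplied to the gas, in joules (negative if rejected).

P₁ = nRT₁/V₁ = 1.64×8.314×294/48.3 = 83.0 kPa.
Isothermal: T stays 294 K; PV = const ⇒ V₂ = 6.81 L, P₂ = 589 kPa.
ΔU = 0 (ideal gas, T constant).
W = nRT ln(V₂/V₁) = 1.64×8.314×294×ln(0.141) = -7860 J.
Q = ΔU + W = -7860 J.

-7860 J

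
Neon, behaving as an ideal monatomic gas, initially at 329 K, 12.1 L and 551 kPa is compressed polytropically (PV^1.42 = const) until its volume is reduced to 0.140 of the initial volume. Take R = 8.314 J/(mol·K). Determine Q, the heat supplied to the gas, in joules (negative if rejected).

-7540 J

n = P₁V₁/(RT₁) = 551×12.1/(8.314×329) = 2.44 mol.
Polytropic n=1.42: T₂ = T₁(V₁/V₂)^(n−1) = 329×(7.14)^0.42 = 751 K; P₂ = P₁(V₁/V₂)^n = 8990 kPa.
W = (P₁V₁−P₂V₂)/(n−1) = (551×12.1−8990×1.69)/0.42 = -20400 J.
ΔU = nCvΔT = 2.44×12.5×(751−329) = 12800 J.
Q = ΔU + W = -7540 J.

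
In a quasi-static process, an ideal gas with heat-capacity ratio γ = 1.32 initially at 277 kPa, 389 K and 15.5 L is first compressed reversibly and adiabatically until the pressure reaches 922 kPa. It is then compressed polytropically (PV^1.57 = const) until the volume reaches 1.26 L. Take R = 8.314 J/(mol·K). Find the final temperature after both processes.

1300 K

n = P₁V₁/(RT₁) = 277×15.5/(8.314×389) = 1.33 mol.
Step 1 — Adiabatic: T₂/T₁ = (P₂/P₁)^((γ−1)/γ) ⇒ T₂ = 389×(3.33)^0.242 = 521 K; V₂ = 6.23 L.
ΔU = nCvΔT = 1.33×26.0×(521−389) = 4540 J.
Q = 0 for an adiabatic process, so W = −ΔU = -4540 J.
State after step 1: P = 922 kPa, V = 6.23 L, T = 521 K.
Step 2 — Polytropic n=1.57: T₂ = T₁(V₁/V₂)^(n−1) = 521×(4.95)^0.57 = 1300 K; P₂ = P₁(V₁/V₂)^n = 11300 kPa.
W = (P₁V₁−P₂V₂)/(n−1) = (922×6.23−11300×1.26)/0.57 = -15000 J.
ΔU = nCvΔT = 1.33×26.0×(1300−521) = 26700 J.
Q = ΔU + W = 11700 J.
Net over both steps: W = -19500 J, Q = 11700 J, ΔU = 31300 J.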